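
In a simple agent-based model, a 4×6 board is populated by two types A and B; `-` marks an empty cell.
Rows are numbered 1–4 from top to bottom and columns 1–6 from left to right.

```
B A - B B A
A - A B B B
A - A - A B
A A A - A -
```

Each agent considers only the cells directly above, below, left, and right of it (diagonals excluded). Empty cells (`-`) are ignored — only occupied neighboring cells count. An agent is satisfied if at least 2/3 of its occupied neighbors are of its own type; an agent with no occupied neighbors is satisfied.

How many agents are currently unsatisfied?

(1,1)B 0/2 not
(1,2)A 0/1 not
(1,4)B 2/2 satisfied
(1,5)B 2/3 satisfied
(1,6)A 0/2 not
(2,1)A 1/2 not
(2,3)A 1/2 not
(2,4)B 2/3 satisfied
(2,5)B 3/4 satisfied
(2,6)B 2/3 satisfied
(3,1)A 2/2 satisfied
(3,3)A 2/2 satisfied
(3,5)A 1/3 not
(3,6)B 1/2 not
(4,1)A 2/2 satisfied
(4,2)A 2/2 satisfied
(4,3)A 2/2 satisfied
(4,5)A 1/1 satisfied
Unsatisfied: (1,1), (1,2), (1,6), (2,1), (2,3), (3,5), (3,6) — 7 in total.

7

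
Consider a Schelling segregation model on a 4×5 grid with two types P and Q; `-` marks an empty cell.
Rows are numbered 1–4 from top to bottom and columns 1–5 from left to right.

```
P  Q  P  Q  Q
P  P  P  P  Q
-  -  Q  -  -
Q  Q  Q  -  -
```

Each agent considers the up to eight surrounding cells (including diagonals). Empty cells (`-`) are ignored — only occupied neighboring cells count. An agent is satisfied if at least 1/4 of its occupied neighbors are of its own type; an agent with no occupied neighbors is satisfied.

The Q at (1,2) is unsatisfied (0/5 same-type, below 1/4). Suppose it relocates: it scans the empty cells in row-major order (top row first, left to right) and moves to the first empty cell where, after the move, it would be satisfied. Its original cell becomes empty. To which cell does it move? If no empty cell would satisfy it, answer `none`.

Vacating (1,2). Empty cells in order:
  (3,1): 2/4 same-type → satisfied — stop here.

(3,1)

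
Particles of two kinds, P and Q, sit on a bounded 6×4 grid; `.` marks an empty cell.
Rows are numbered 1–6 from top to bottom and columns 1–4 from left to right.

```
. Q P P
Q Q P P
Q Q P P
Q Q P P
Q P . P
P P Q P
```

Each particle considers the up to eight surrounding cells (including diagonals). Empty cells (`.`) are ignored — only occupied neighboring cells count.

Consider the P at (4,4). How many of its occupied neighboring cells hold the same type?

4

Occupied neighbors of (4,4): (3,3)=P, (3,4)=P, (4,3)=P, (5,4)=P.
Same type (P): 4 of 4.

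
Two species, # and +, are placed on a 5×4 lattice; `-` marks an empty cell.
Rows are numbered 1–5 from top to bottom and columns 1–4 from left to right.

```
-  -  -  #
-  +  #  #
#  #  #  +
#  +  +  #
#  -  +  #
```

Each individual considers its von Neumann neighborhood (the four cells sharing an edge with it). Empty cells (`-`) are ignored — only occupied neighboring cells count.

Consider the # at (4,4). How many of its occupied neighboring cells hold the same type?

1

Occupied neighbors of (4,4): (3,4)=+, (5,4)=#, (4,3)=+.
Same type (#): 1 of 3.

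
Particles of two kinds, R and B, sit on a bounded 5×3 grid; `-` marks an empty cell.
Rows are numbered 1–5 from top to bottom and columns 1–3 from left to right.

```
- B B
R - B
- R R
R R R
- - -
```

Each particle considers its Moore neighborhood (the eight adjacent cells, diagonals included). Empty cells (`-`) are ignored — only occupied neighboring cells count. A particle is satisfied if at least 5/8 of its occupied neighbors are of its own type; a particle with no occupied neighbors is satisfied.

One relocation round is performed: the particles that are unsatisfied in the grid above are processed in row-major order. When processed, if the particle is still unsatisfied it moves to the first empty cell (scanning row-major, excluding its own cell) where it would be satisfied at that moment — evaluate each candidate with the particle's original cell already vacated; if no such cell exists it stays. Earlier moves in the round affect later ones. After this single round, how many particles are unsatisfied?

0

Initially unsatisfied (in order): (2,1), (2,3).
  (2,1) → (3,1).
  (2,3) → (1,1).
Resulting grid:
B B B
- - -
R R R
R R R
- - -
All satisfied now.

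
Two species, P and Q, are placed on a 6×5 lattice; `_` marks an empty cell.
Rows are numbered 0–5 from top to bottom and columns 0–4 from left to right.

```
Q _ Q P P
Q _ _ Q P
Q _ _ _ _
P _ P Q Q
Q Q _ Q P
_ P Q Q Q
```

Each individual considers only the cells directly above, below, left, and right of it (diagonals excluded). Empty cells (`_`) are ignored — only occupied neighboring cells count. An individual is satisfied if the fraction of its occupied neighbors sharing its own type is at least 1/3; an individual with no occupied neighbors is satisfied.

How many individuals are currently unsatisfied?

6

(0,0)Q 1/1 ok
(0,2)Q 0/1 unhappy
(0,3)P 1/3 ok
(0,4)P 2/2 ok
(1,0)Q 2/2 ok
(1,3)Q 0/2 unhappy
(1,4)P 1/2 ok
(2,0)Q 1/2 ok
(3,0)P 0/2 unhappy
(3,2)P 0/1 unhappy
(3,3)Q 2/3 ok
(3,4)Q 1/2 ok
(4,0)Q 1/2 ok
(4,1)Q 1/2 ok
(4,3)Q 2/3 ok
(4,4)P 0/3 unhappy
(5,1)P 0/2 unhappy
(5,2)Q 1/2 ok
(5,3)Q 3/3 ok
(5,4)Q 1/2 ok
Unsatisfied: (0,2), (1,3), (3,0), (3,2), (4,4), (5,1) — 6 in total.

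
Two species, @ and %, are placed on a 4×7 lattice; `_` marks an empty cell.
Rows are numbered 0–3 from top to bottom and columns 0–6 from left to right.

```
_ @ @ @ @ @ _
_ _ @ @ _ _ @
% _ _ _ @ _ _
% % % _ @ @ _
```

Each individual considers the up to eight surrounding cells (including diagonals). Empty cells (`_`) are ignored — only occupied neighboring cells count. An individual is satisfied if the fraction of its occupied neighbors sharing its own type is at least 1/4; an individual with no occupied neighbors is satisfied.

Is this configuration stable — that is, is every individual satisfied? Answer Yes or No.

Row 0: (0,1)@ 2/2 ✓ · (0,2)@ 4/4 ✓ · (0,3)@ 4/4 ✓ · (0,4)@ 3/3 ✓ · (0,5)@ 2/2 ✓
Row 1: (1,2)@ 4/4 ✓ · (1,3)@ 5/5 ✓ · (1,6)@ 1/1 ✓
Row 2: (2,0)% 2/2 ✓ · (2,4)@ 3/3 ✓
Row 3: (3,0)% 2/2 ✓ · (3,1)% 3/3 ✓ · (3,2)% 1/1 ✓ · (3,4)@ 2/2 ✓ · (3,5)@ 2/2 ✓
All meet the threshold, so the configuration is stable.

Yes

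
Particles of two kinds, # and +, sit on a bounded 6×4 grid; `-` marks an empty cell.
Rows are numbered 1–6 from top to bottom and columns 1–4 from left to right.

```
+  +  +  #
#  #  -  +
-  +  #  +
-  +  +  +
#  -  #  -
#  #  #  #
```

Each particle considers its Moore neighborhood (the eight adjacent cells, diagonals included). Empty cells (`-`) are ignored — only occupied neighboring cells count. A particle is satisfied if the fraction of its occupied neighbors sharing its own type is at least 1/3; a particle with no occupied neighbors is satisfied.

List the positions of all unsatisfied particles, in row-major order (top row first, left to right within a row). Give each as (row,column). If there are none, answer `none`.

(1,1)+ 1/3 ok
(1,2)+ 2/4 ok
(1,3)+ 2/4 ok
(1,4)# 0/2 unhappy
(2,1)# 1/4 unhappy
(2,2)# 2/6 ok
(2,4)+ 2/4 ok
(3,2)+ 2/5 ok
(3,3)# 1/7 unhappy
(3,4)+ 3/4 ok
(4,2)+ 2/5 ok
(4,3)+ 4/6 ok
(4,4)+ 2/4 ok
(5,1)# 2/3 ok
(5,3)# 3/6 ok
(6,1)# 2/2 ok
(6,2)# 4/4 ok
(6,3)# 3/3 ok
(6,4)# 2/2 ok

(1,4), (2,1), (3,3)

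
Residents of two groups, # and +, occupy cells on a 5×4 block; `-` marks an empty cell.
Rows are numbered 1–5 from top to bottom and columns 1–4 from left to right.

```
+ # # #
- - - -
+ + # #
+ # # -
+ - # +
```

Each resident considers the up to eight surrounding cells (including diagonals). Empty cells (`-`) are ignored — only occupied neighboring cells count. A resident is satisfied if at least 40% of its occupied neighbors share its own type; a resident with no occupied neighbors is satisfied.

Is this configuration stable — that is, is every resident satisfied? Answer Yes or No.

No

(1,1)+ 0/1 not
(1,2)# 1/2 satisfied
(1,3)# 2/2 satisfied
(1,4)# 1/1 satisfied
(3,1)+ 2/3 satisfied
(3,2)+ 2/5 satisfied
(3,3)# 3/4 satisfied
(3,4)# 2/2 satisfied
(4,1)+ 3/4 satisfied
(4,2)# 3/7 satisfied
(4,3)# 4/6 satisfied
(5,1)+ 1/2 satisfied
(5,3)# 2/3 satisfied
(5,4)+ 0/2 not
For instance (1,1) has only 0/1 same-type neighbors, below 2/5.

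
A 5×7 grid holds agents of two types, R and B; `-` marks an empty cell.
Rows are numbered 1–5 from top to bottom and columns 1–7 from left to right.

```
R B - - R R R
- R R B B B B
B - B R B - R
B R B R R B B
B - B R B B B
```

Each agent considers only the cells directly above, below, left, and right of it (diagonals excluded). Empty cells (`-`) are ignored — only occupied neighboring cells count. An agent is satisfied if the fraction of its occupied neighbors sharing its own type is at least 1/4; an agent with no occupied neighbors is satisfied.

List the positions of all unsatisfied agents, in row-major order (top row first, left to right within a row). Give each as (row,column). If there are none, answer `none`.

(1,1), (1,2), (3,7), (4,2)

Row 1: (1,1)R 0/1 ✗ · (1,2)B 0/2 ✗ · (1,5)R 1/2 ✓ · (1,6)R 2/3 ✓ · (1,7)R 1/2 ✓
Row 2: (2,2)R 1/2 ✓ · (2,3)R 1/3 ✓ · (2,4)B 1/3 ✓ · (2,5)B 3/4 ✓ · (2,6)B 2/3 ✓ · (2,7)B 1/3 ✓
Row 3: (3,1)B 1/1 ✓ · (3,3)B 1/3 ✓ · (3,4)R 1/4 ✓ · (3,5)B 1/3 ✓ · (3,7)R 0/2 ✗
Row 4: (4,1)B 2/3 ✓ · (4,2)R 0/2 ✗ · (4,3)B 2/4 ✓ · (4,4)R 3/4 ✓ · (4,5)R 1/4 ✓ · (4,6)B 2/3 ✓ · (4,7)B 2/3 ✓
Row 5: (5,1)B 1/1 ✓ · (5,3)B 1/2 ✓ · (5,4)R 1/3 ✓ · (5,5)B 1/3 ✓ · (5,6)B 3/3 ✓ · (5,7)B 2/2 ✓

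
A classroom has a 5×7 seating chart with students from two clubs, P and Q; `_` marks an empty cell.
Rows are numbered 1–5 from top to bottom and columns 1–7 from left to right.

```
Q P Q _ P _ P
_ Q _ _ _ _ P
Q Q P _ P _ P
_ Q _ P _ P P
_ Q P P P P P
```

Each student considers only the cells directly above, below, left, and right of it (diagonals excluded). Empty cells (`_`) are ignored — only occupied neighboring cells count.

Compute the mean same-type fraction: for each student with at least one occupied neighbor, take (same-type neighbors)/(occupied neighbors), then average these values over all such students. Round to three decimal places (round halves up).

0.713

Row 1: (1,1)Q 0/1 · (1,2)P 0/3 · (1,3)Q 0/1 · (1,5)P — no occupied neighbors · (1,7)P 1/1
Row 2: (2,2)Q 1/2 · (2,7)P 2/2
Row 3: (3,1)Q 1/1 · (3,2)Q 3/4 · (3,3)P 0/1 · (3,5)P — no occupied neighbors · (3,7)P 2/2
Row 4: (4,2)Q 2/2 · (4,4)P 1/1 · (4,6)P 2/2 · (4,7)P 3/3
Row 5: (5,2)Q 1/2 · (5,3)P 1/2 · (5,4)P 3/3 · (5,5)P 2/2 · (5,6)P 3/3 · (5,7)P 2/2
Sum over 20 students: 0/1 + 0/3 + 0/1 + 1/1 + 1/2 + 2/2 + 1/1 + 3/4 + 0/1 + 2/2 + 2/2 + 1/1 + 2/2 + 3/3 + 1/2 + 1/2 + 3/3 + 2/2 + 3/3 + 2/2 = 57/4; mean = 57/4 ÷ 20 = 57/80 = 0.7125 → 0.713.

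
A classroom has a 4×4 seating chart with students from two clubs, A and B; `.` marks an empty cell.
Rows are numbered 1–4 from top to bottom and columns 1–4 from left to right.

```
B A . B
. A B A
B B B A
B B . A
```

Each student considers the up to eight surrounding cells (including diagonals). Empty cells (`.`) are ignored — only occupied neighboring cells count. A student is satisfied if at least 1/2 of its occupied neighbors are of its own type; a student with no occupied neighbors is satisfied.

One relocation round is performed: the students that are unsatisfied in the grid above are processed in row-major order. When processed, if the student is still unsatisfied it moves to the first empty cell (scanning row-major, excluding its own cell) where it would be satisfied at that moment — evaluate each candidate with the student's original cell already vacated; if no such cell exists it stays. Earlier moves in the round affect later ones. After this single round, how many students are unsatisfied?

3

Initially unsatisfied (in order): (1,1), (1,2), (2,2), (2,3), (2,4), (3,3).
  (1,1) → (2,1).
  (1,2) → (1,1).
  (2,2): no empty cell satisfies it; stays.
  (2,3): now satisfied by earlier moves; stays.
  (2,4) → (1,2).
  (3,3): now satisfied by earlier moves; stays.
Resulting grid:
A A . B
B A B .
B B B A
B B . A
Unsatisfied now: (2,1), (2,2), (3,4).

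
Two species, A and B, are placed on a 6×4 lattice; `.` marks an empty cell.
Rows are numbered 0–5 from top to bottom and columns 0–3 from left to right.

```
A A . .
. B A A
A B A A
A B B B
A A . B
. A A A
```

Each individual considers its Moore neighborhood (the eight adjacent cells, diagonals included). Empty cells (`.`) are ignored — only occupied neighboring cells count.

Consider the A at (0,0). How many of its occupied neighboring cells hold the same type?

Occupied neighbors of (0,0): (0,1)=A, (1,1)=B.
Same type (A): 1 of 2.

1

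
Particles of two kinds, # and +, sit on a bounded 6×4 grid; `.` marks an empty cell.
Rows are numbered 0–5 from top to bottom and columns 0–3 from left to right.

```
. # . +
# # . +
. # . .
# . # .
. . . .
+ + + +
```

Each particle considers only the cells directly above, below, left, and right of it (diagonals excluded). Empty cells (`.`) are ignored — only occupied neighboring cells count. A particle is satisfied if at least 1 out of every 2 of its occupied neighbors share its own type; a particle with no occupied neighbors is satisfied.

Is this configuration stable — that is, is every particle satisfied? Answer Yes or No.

(0,1)# 1/1 satisfied
(0,3)+ 1/1 satisfied
(1,0)# 1/1 satisfied
(1,1)# 3/3 satisfied
(1,3)+ 1/1 satisfied
(2,1)# 1/1 satisfied
(3,0)# 0/0 satisfied
(3,2)# 0/0 satisfied
(5,0)+ 1/1 satisfied
(5,1)+ 2/2 satisfied
(5,2)+ 2/2 satisfied
(5,3)+ 1/1 satisfied
All meet the threshold, so the configuration is stable.

Yes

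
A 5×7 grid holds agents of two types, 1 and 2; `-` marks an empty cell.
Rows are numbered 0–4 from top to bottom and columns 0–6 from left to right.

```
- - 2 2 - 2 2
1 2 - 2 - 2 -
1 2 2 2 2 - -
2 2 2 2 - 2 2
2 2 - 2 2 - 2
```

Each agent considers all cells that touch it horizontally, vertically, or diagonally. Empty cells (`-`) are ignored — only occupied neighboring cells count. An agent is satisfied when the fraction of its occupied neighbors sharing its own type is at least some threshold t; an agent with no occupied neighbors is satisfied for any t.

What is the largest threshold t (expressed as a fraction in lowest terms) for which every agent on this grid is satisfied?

(0,2)2 3/3
(0,3)2 2/2
(0,5)2 2/2
(0,6)2 2/2
(1,0)1 1/3
(1,1)2 3/5
(1,3)2 5/5
(1,5)2 3/3
(2,0)1 1/5
(2,1)2 5/7
(2,2)2 7/7
(2,3)2 5/5
(2,4)2 5/5
(3,0)2 4/5
(3,1)2 6/7
(3,2)2 7/7
(3,3)2 6/6
(3,5)2 4/4
(3,6)2 2/2
(4,0)2 3/3
(4,1)2 4/4
(4,3)2 3/3
(4,4)2 3/3
(4,6)2 2/2
The smallest same-type fraction is 1/5 at (2,0), which reduces to 1/5. Any threshold above that leaves this agent unsatisfied.

1/5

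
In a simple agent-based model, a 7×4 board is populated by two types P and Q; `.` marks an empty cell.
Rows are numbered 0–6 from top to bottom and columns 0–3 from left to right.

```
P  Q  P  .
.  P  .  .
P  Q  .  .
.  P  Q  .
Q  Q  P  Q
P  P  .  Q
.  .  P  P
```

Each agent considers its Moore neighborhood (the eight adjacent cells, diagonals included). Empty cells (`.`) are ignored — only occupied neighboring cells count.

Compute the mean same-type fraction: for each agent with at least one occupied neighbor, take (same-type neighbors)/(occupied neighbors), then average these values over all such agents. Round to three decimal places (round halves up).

0.434

Row 0: (0,0)P 1/2 · (0,1)Q 0/3 · (0,2)P 1/2
Row 1: (1,1)P 3/5
Row 2: (2,0)P 2/3 · (2,1)Q 1/4
Row 3: (3,1)P 2/6 · (3,2)Q 3/5
Row 4: (4,0)Q 1/4 · (4,1)Q 2/6 · (4,2)P 2/6 · (4,3)Q 2/3
Row 5: (5,0)P 1/3 · (5,1)P 3/5 · (5,3)Q 1/4
Row 6: (6,2)P 2/3 · (6,3)P 1/2
Sum over 17 agents: 1/2 + 0/3 + 1/2 + 3/5 + 2/3 + 1/4 + 2/6 + 3/5 + 1/4 + 2/6 + 2/6 + 2/3 + 1/3 + 3/5 + 1/4 + 2/3 + 1/2 = 443/60; mean = 443/60 ÷ 17 = 443/1020 = 0.434313… → 0.434.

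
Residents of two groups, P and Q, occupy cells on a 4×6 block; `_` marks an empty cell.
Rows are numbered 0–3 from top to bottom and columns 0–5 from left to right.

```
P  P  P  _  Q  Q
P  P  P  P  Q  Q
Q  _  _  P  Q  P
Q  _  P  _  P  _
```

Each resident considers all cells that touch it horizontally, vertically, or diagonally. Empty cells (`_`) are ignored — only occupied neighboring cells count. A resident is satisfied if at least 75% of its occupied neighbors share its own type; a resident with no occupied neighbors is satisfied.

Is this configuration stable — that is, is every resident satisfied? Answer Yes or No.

No

(0,0)P 3/3 satisfied
(0,1)P 5/5 satisfied
(0,2)P 4/4 satisfied
(0,4)Q 3/4 satisfied
(0,5)Q 3/3 satisfied
(1,0)P 3/4 satisfied
(1,1)P 5/6 satisfied
(1,2)P 5/5 satisfied
(1,3)P 3/6 not
(1,4)Q 4/7 not
(1,5)Q 4/5 satisfied
(2,0)Q 1/3 not
(2,3)P 4/6 not
(2,4)Q 2/6 not
(2,5)P 1/4 not
(3,0)Q 1/1 satisfied
(3,2)P 1/1 satisfied
(3,4)P 2/3 not
For instance (1,3) has only 3/6 same-type neighbors, below 3/4.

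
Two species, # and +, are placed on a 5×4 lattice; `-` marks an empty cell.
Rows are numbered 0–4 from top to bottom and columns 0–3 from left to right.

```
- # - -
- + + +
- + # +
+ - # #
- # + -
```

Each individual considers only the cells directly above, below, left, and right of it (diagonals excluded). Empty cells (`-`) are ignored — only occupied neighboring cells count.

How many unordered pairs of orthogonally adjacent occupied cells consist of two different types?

7

Scan each occupied cell's neighbors to the right and below so each pair is counted once.
From row 0: 1 unlike of 1 pairs (running 1/1).
From row 1: 1 unlike of 5 pairs (running 2/6).
From row 2: 3 unlike of 4 pairs (running 5/10).
From row 3: 1 unlike of 2 pairs (running 6/12).
From row 4: 1 unlike of 1 pairs (running 7/13).
Total adjacent occupied pairs: 13; unlike-type pairs: 7.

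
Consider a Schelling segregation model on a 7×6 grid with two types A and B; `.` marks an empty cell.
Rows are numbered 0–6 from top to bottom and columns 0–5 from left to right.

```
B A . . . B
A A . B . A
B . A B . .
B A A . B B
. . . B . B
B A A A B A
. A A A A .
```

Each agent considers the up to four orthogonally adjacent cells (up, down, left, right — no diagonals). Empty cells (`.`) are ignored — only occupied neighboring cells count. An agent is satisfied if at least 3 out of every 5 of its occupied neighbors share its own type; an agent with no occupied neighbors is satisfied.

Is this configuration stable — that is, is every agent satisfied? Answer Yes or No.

No

(0,0)B 0/2 unhappy
(0,1)A 1/2 unhappy
(0,5)B 0/1 unhappy
(1,0)A 1/3 unhappy
(1,1)A 2/2 ok
(1,3)B 1/1 ok
(1,5)A 0/1 unhappy
(2,0)B 1/2 unhappy
(2,2)A 1/2 unhappy
(2,3)B 1/2 unhappy
(3,0)B 1/2 unhappy
(3,1)A 1/2 unhappy
(3,2)A 2/2 ok
(3,4)B 1/1 ok
(3,5)B 2/2 ok
(4,3)B 0/1 unhappy
(4,5)B 1/2 unhappy
(5,0)B 0/1 unhappy
(5,1)A 2/3 ok
(5,2)A 3/3 ok
(5,3)A 2/4 unhappy
(5,4)B 0/3 unhappy
(5,5)A 0/2 unhappy
(6,1)A 2/2 ok
(6,2)A 3/3 ok
(6,3)A 3/3 ok
(6,4)A 1/2 unhappy
For instance (0,0) has only 0/2 same-type neighbors, below 3/5.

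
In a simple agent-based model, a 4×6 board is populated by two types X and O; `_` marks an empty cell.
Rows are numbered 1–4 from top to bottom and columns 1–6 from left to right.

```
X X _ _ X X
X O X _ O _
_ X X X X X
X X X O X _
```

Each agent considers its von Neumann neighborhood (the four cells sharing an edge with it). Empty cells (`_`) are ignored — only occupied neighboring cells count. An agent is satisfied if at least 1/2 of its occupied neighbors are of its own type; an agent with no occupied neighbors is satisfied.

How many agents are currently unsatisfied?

Row 1: (1,1)X 2/2 ok · (1,2)X 1/2 ok · (1,5)X 1/2 ok · (1,6)X 1/1 ok
Row 2: (2,1)X 1/2 ok · (2,2)O 0/4 unhappy · (2,3)X 1/2 ok · (2,5)O 0/2 unhappy
Row 3: (3,2)X 2/3 ok · (3,3)X 4/4 ok · (3,4)X 2/3 ok · (3,5)X 3/4 ok · (3,6)X 1/1 ok
Row 4: (4,1)X 1/1 ok · (4,2)X 3/3 ok · (4,3)X 2/3 ok · (4,4)O 0/3 unhappy · (4,5)X 1/2 ok
Unsatisfied: (2,2), (2,5), (4,4) — 3 in total.

3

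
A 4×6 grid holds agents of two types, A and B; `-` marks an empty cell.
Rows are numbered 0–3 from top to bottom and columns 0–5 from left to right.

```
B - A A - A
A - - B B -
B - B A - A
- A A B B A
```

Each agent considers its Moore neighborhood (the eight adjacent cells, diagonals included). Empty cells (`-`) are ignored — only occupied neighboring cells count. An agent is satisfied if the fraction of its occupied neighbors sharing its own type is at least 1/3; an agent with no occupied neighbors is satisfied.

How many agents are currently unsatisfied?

Row 0: (0,0)B 0/1 not · (0,2)A 1/2 satisfied · (0,3)A 1/3 satisfied · (0,5)A 0/1 not
Row 1: (1,0)A 0/2 not · (1,3)B 2/5 satisfied · (1,4)B 1/5 not
Row 2: (2,0)B 0/2 not · (2,2)B 2/5 satisfied · (2,3)A 1/6 not · (2,5)A 1/3 satisfied
Row 3: (3,1)A 1/3 satisfied · (3,2)A 2/4 satisfied · (3,3)B 2/4 satisfied · (3,4)B 1/4 not · (3,5)A 1/2 satisfied
Unsatisfied: (0,0), (0,5), (1,0), (1,4), (2,0), (2,3), (3,4) — 7 in total.

7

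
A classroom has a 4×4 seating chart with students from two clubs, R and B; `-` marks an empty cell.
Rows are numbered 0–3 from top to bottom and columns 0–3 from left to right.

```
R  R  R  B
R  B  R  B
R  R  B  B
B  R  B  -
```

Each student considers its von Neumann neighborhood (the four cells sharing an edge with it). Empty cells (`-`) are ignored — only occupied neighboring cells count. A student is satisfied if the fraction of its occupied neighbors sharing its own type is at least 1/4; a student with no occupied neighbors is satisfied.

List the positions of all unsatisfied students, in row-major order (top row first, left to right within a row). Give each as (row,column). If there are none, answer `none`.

Row 0: (0,0)R 2/2 ok · (0,1)R 2/3 ok · (0,2)R 2/3 ok · (0,3)B 1/2 ok
Row 1: (1,0)R 2/3 ok · (1,1)B 0/4 unhappy · (1,2)R 1/4 ok · (1,3)B 2/3 ok
Row 2: (2,0)R 2/3 ok · (2,1)R 2/4 ok · (2,2)B 2/4 ok · (2,3)B 2/2 ok
Row 3: (3,0)B 0/2 unhappy · (3,1)R 1/3 ok · (3,2)B 1/2 ok

(1,1), (3,0)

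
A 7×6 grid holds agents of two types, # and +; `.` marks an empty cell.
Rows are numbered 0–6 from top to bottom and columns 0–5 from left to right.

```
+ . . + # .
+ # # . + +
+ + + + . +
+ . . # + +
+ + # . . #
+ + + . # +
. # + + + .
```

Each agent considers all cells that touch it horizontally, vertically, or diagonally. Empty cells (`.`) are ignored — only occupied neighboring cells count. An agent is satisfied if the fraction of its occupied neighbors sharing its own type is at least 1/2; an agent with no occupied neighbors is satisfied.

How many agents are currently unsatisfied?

11

Row 0: (0,0)+ 1/2 ok · (0,3)+ 1/3 unhappy · (0,4)# 0/3 unhappy
Row 1: (1,0)+ 3/4 ok · (1,1)# 1/6 unhappy · (1,2)# 1/5 unhappy · (1,4)+ 4/5 ok · (1,5)+ 2/3 ok
Row 2: (2,0)+ 3/4 ok · (2,1)+ 4/6 ok · (2,2)+ 2/5 unhappy · (2,3)+ 3/5 ok · (2,5)+ 4/4 ok
Row 3: (3,0)+ 4/4 ok · (3,3)# 1/4 unhappy · (3,4)+ 3/5 ok · (3,5)+ 2/3 ok
Row 4: (4,0)+ 4/4 ok · (4,1)+ 5/6 ok · (4,2)# 1/4 unhappy · (4,5)# 1/4 unhappy
Row 5: (5,0)+ 3/4 ok · (5,1)+ 5/7 ok · (5,2)+ 4/6 ok · (5,4)# 1/4 unhappy · (5,5)+ 1/3 unhappy
Row 6: (6,1)# 0/4 unhappy · (6,2)+ 3/4 ok · (6,3)+ 3/4 ok · (6,4)+ 2/3 ok
Unsatisfied: (0,3), (0,4), (1,1), (1,2), (2,2), (3,3), (4,2), (4,5), (5,4), (5,5), (6,1) — 11 in total.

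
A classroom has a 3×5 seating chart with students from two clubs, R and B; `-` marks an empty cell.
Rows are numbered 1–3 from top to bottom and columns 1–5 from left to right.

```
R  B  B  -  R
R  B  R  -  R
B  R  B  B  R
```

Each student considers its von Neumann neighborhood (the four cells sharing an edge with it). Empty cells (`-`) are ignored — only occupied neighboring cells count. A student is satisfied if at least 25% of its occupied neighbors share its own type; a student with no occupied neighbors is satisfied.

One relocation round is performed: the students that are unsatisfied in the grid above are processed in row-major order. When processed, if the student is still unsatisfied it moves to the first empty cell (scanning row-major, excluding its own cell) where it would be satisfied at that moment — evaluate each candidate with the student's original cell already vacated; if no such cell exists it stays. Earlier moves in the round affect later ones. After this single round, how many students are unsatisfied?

0

Initially unsatisfied (in order): (2,3), (3,1), (3,2).
  (2,3) → (1,4).
  (3,1) → (2,3).
  (3,2) → (2,4).
Resulting grid:
R B B R R
R B B R R
- - B B R
All satisfied now.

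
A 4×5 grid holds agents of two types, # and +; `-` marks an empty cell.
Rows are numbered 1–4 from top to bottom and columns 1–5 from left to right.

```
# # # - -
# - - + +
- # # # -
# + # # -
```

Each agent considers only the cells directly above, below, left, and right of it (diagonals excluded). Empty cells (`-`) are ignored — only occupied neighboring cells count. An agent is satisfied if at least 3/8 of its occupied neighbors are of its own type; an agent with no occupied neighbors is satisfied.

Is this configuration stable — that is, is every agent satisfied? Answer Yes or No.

(1,1)# 2/2 satisfied
(1,2)# 2/2 satisfied
(1,3)# 1/1 satisfied
(2,1)# 1/1 satisfied
(2,4)+ 1/2 satisfied
(2,5)+ 1/1 satisfied
(3,2)# 1/2 satisfied
(3,3)# 3/3 satisfied
(3,4)# 2/3 satisfied
(4,1)# 0/1 not
(4,2)+ 0/3 not
(4,3)# 2/3 satisfied
(4,4)# 2/2 satisfied
For instance (4,1) has only 0/1 same-type neighbors, below 3/8.

No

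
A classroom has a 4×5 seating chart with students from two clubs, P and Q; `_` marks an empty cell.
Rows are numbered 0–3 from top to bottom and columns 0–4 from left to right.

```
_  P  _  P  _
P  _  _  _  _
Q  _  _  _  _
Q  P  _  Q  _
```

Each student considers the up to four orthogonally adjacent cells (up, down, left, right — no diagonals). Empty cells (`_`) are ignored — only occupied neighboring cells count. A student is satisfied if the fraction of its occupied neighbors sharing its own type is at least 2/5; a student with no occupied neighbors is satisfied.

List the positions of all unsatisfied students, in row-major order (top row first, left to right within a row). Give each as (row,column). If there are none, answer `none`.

(1,0), (3,1)

Row 0: (0,1)P 0/0 ok · (0,3)P 0/0 ok
Row 1: (1,0)P 0/1 unhappy
Row 2: (2,0)Q 1/2 ok
Row 3: (3,0)Q 1/2 ok · (3,1)P 0/1 unhappy · (3,3)Q 0/0 ok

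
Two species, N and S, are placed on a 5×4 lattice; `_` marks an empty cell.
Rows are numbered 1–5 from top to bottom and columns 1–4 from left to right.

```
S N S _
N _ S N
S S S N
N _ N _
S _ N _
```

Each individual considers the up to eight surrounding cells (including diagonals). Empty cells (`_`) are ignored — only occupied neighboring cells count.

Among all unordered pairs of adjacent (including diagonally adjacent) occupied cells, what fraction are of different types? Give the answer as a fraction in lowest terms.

Scan each occupied cell's neighbors to the right and below (and the two forward diagonals) so each pair is counted once.
From row 1: 5 unlike of 7 pairs (running 5/7).
From row 2: 5 unlike of 8 pairs (running 10/15).
From row 3: 5 unlike of 8 pairs (running 15/23).
From row 4: 1 unlike of 2 pairs (running 16/25).
Total adjacent occupied pairs: 25; unlike-type pairs: 16.
16/25 is already in lowest terms.

16/25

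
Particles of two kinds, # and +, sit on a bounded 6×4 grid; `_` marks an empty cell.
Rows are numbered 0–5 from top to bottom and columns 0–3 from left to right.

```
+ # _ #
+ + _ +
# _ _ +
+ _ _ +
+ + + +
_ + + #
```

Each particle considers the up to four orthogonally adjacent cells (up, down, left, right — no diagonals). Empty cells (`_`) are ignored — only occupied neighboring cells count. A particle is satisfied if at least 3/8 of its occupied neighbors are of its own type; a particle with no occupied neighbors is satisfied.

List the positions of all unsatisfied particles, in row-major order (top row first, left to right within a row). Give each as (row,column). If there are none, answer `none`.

(0,0)+ 1/2 ✓
(0,1)# 0/2 ✗
(0,3)# 0/1 ✗
(1,0)+ 2/3 ✓
(1,1)+ 1/2 ✓
(1,3)+ 1/2 ✓
(2,0)# 0/2 ✗
(2,3)+ 2/2 ✓
(3,0)+ 1/2 ✓
(3,3)+ 2/2 ✓
(4,0)+ 2/2 ✓
(4,1)+ 3/3 ✓
(4,2)+ 3/3 ✓
(4,3)+ 2/3 ✓
(5,1)+ 2/2 ✓
(5,2)+ 2/3 ✓
(5,3)# 0/2 ✗

(0,1), (0,3), (2,0), (5,3)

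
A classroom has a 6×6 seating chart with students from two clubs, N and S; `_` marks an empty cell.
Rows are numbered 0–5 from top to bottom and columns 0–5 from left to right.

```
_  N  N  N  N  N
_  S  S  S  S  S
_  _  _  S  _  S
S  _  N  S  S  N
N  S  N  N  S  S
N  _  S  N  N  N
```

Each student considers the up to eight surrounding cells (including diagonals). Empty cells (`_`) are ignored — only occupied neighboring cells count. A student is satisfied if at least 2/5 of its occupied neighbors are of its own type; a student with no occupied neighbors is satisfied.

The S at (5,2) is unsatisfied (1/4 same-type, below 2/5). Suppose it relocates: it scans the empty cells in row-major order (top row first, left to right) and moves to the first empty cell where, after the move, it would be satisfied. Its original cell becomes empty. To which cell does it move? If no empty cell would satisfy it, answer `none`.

(0,0)

Vacating (5,2). Empty cells in order:
  (0,0): 1/2 same-type → satisfied — stop here.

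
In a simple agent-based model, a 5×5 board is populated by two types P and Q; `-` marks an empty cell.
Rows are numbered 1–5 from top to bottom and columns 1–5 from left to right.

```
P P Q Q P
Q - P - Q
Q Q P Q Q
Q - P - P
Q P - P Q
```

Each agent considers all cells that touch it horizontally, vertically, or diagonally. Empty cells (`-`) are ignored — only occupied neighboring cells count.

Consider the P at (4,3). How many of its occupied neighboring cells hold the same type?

3

Occupied neighbors of (4,3): (3,2)=Q, (3,3)=P, (3,4)=Q, (5,2)=P, (5,4)=P.
Same type (P): 3 of 5.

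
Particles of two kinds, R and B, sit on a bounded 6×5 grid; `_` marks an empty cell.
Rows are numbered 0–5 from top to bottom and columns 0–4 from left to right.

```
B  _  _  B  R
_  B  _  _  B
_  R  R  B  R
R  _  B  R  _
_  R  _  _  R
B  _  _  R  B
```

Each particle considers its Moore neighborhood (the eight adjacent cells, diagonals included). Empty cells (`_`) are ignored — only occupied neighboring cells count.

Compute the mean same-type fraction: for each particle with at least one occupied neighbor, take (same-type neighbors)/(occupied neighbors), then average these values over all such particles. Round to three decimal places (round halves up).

Row 0: (0,0)B 1/1 · (0,3)B 1/2 · (0,4)R 0/2
Row 1: (1,1)B 1/3 · (1,4)B 2/4
Row 2: (2,1)R 2/4 · (2,2)R 2/5 · (2,3)B 2/5 · (2,4)R 1/3
Row 3: (3,0)R 2/2 · (3,2)B 1/5 · (3,3)R 3/5
Row 4: (4,1)R 1/3 · (4,4)R 2/3
Row 5: (5,0)B 0/1 · (5,3)R 1/2 · (5,4)B 0/2
Sum over 17 particles: 1/1 + 1/2 + 0/2 + 1/3 + 2/4 + 2/4 + 2/5 + 2/5 + 1/3 + 2/2 + 1/5 + 3/5 + 1/3 + 2/3 + 0/1 + 1/2 + 0/2 = 109/15; mean = 109/15 ÷ 17 = 109/255 = 0.427450… → 0.427.

0.427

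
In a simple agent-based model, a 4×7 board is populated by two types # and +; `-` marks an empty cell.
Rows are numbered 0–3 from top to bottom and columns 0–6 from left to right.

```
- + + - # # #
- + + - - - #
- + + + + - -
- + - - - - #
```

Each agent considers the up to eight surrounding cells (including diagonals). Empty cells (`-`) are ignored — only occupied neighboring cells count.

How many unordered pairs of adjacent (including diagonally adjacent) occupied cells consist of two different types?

Scan each occupied cell's neighbors to the right and below (and the two forward diagonals) so each pair is counted once.
Row 0: +(0,1)–+(0,2)= +(0,1)–+(1,1)= +(0,1)–+(1,2)= +(0,2)–+(1,2)= +(0,2)–+(1,1)= #(0,4)–#(0,5)= #(0,5)–#(0,6)= #(0,5)–#(1,6)= #(0,6)–#(1,6)=  → 0/9 unlike.
Row 1: +(1,1)–+(1,2)= +(1,1)–+(2,1)= +(1,1)–+(2,2)= +(1,2)–+(2,2)= +(1,2)–+(2,3)= +(1,2)–+(2,1)=  → 0/6 unlike.
Row 2: +(2,1)–+(2,2)= +(2,1)–+(3,1)= +(2,2)–+(2,3)= +(2,2)–+(3,1)= +(2,3)–+(2,4)=  → 0/5 unlike.
Total adjacent occupied pairs: 20; unlike-type pairs: 0.

0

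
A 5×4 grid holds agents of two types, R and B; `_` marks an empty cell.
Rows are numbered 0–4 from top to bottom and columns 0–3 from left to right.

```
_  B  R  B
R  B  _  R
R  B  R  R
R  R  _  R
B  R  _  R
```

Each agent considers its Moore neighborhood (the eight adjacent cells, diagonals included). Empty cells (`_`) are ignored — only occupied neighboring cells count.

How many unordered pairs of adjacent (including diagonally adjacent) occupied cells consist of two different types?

16

Scan each occupied cell's neighbors to the right and below (and the two forward diagonals) so each pair is counted once.
Row 0: B(0,1)–R(0,2)≠ B(0,1)–B(1,1)= B(0,1)–R(1,0)≠ R(0,2)–B(0,3)≠ R(0,2)–R(1,3)= R(0,2)–B(1,1)≠ B(0,3)–R(1,3)≠  → 5/7 unlike.
Row 1: R(1,0)–B(1,1)≠ R(1,0)–R(2,0)= R(1,0)–B(2,1)≠ B(1,1)–B(2,1)= B(1,1)–R(2,2)≠ B(1,1)–R(2,0)≠ R(1,3)–R(2,3)= R(1,3)–R(2,2)=  → 4/8 unlike.
Row 2: R(2,0)–B(2,1)≠ R(2,0)–R(3,0)= R(2,0)–R(3,1)= B(2,1)–R(2,2)≠ B(2,1)–R(3,1)≠ B(2,1)–R(3,0)≠ R(2,2)–R(2,3)= R(2,2)–R(3,3)= R(2,2)–R(3,1)= R(2,3)–R(3,3)=  → 4/10 unlike.
Row 3: R(3,0)–R(3,1)= R(3,0)–B(4,0)≠ R(3,0)–R(4,1)= R(3,1)–R(4,1)= R(3,1)–B(4,0)≠ R(3,3)–R(4,3)=  → 2/6 unlike.
Row 4: B(4,0)–R(4,1)≠  → 1/1 unlike.
Total adjacent occupied pairs: 32; unlike-type pairs: 16.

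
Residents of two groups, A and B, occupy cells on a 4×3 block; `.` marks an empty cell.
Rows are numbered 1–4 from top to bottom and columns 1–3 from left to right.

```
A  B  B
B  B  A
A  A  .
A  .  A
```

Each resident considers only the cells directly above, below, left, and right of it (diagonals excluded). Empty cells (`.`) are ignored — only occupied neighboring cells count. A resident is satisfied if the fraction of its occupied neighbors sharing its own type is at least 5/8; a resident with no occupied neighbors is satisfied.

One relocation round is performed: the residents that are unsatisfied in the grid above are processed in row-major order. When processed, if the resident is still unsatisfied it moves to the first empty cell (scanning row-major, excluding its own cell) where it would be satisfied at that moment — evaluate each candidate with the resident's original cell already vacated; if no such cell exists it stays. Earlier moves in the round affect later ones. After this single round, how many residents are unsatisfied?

0

Initially unsatisfied (in order): (1,1), (1,3), (2,1), (2,2), (2,3), (3,2).
  (1,1) → (3,3).
  (1,3) → (1,1).
  (2,1): now satisfied by earlier moves; stays.
  (2,2): no empty cell satisfies it; stays.
  (2,3) → (4,2).
  (3,2): now satisfied by earlier moves; stays.
Resulting grid:
B B .
B B .
A A A
A A A
All satisfied now.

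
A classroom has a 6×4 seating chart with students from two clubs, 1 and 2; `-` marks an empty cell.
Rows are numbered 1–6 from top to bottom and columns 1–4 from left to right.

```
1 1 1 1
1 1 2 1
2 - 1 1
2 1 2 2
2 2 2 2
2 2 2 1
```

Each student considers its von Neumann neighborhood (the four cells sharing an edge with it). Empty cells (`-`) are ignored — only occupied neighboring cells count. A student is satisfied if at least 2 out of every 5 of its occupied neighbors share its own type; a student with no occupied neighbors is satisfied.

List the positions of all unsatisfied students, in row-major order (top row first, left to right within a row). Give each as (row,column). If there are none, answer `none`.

Row 1: (1,1)1 2/2 satisfied · (1,2)1 3/3 satisfied · (1,3)1 2/3 satisfied · (1,4)1 2/2 satisfied
Row 2: (2,1)1 2/3 satisfied · (2,2)1 2/3 satisfied · (2,3)2 0/4 not · (2,4)1 2/3 satisfied
Row 3: (3,1)2 1/2 satisfied · (3,3)1 1/3 not · (3,4)1 2/3 satisfied
Row 4: (4,1)2 2/3 satisfied · (4,2)1 0/3 not · (4,3)2 2/4 satisfied · (4,4)2 2/3 satisfied
Row 5: (5,1)2 3/3 satisfied · (5,2)2 3/4 satisfied · (5,3)2 4/4 satisfied · (5,4)2 2/3 satisfied
Row 6: (6,1)2 2/2 satisfied · (6,2)2 3/3 satisfied · (6,3)2 2/3 satisfied · (6,4)1 0/2 not

(2,3), (3,3), (4,2), (6,4)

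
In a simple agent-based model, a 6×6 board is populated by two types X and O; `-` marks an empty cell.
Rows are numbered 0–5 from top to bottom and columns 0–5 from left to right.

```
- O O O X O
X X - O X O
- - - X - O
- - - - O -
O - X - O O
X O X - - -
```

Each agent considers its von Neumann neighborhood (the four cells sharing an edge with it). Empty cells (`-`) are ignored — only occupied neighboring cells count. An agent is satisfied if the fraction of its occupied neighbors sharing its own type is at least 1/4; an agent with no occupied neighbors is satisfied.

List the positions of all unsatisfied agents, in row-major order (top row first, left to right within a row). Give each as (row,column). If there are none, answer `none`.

(2,3), (4,0), (5,0), (5,1)

(0,1)O 1/2 ✓
(0,2)O 2/2 ✓
(0,3)O 2/3 ✓
(0,4)X 1/3 ✓
(0,5)O 1/2 ✓
(1,0)X 1/1 ✓
(1,1)X 1/2 ✓
(1,3)O 1/3 ✓
(1,4)X 1/3 ✓
(1,5)O 2/3 ✓
(2,3)X 0/1 ✗
(2,5)O 1/1 ✓
(3,4)O 1/1 ✓
(4,0)O 0/1 ✗
(4,2)X 1/1 ✓
(4,4)O 2/2 ✓
(4,5)O 1/1 ✓
(5,0)X 0/2 ✗
(5,1)O 0/2 ✗
(5,2)X 1/2 ✓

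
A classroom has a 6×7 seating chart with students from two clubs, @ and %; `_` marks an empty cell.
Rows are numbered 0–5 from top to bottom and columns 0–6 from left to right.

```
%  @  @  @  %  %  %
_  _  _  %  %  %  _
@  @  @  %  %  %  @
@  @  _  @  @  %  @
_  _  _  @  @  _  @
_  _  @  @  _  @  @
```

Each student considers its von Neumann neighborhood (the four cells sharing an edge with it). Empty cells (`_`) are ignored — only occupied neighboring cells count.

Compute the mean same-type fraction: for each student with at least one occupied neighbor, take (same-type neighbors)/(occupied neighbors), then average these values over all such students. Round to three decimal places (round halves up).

0.778

Row 0: (0,0)% 0/1 · (0,1)@ 1/2 · (0,2)@ 2/2 · (0,3)@ 1/3 · (0,4)% 2/3 · (0,5)% 3/3 · (0,6)% 1/1
Row 1: (1,3)% 2/3 · (1,4)% 4/4 · (1,5)% 3/3
Row 2: (2,0)@ 2/2 · (2,1)@ 3/3 · (2,2)@ 1/2 · (2,3)% 2/4 · (2,4)% 3/4 · (2,5)% 3/4 · (2,6)@ 1/2
Row 3: (3,0)@ 2/2 · (3,1)@ 2/2 · (3,3)@ 2/3 · (3,4)@ 2/4 · (3,5)% 1/3 · (3,6)@ 2/3
Row 4: (4,3)@ 3/3 · (4,4)@ 2/2 · (4,6)@ 2/2
Row 5: (5,2)@ 1/1 · (5,3)@ 2/2 · (5,5)@ 1/1 · (5,6)@ 2/2
Sum over 30 students: 0/1 + 1/2 + 2/2 + 1/3 + 2/3 + 3/3 + 1/1 + 2/3 + 4/4 + 3/3 + 2/2 + 3/3 + 1/2 + 2/4 + 3/4 + 3/4 + 1/2 + 2/2 + 2/2 + 2/3 + 2/4 + 1/3 + 2/3 + 3/3 + 2/2 + 2/2 + 1/1 + 2/2 + 1/1 + 2/2 = 70/3; mean = 70/3 ÷ 30 = 7/9 = 0.777777… → 0.778.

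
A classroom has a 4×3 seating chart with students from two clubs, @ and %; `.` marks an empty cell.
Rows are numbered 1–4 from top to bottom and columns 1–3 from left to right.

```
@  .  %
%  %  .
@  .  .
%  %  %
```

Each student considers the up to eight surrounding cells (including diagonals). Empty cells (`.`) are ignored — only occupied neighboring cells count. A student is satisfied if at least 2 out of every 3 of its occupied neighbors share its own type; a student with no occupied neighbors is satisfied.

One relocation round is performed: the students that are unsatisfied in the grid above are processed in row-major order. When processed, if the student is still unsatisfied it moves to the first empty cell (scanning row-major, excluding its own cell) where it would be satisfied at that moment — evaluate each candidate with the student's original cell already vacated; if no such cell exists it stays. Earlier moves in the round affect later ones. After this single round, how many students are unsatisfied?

2

Initially unsatisfied (in order): (1,1), (2,1), (2,2), (3,1), (4,1).
  (1,1): no empty cell satisfies it; stays.
  (2,1) → (1,2).
  (2,2) → (2,3).
  (3,1): no empty cell satisfies it; stays.
  (4,1) → (3,2).
Resulting grid:
@ % %
. . %
@ % .
. % %
Unsatisfied now: (1,1), (3,1).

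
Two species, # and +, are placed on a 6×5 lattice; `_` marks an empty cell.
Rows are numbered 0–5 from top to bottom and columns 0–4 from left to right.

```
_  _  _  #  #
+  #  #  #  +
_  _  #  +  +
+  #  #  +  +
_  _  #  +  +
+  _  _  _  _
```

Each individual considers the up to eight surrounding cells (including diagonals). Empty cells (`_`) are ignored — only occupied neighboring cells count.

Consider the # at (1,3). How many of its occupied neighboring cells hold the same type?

Occupied neighbors of (1,3): (0,3)=#, (0,4)=#, (1,2)=#, (1,4)=+, (2,2)=#, (2,3)=+, (2,4)=+.
Same type (#): 4 of 7.

4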